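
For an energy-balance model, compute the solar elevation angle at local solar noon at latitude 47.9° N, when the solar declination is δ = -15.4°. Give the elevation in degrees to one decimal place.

26.7°

At local noon the hour angle is zero, so the zenith angle equals |ϕ − δ| = |+47.9° − (-15.400°)| = 63.300°.
Elevation = 90° − 63.300° = 26.7°.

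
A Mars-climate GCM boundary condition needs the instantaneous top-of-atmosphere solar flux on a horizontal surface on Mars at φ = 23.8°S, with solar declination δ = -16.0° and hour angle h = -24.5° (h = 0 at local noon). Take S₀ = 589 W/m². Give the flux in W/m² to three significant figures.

537 W/m²

cos θ_z = sin φ sin δ + cos φ cos δ cos h = 0.111232 + 0.800325 = 0.911557.
Flux = S₀ · cos θ_z = 589 × 0.911557 = 536.9 W/m².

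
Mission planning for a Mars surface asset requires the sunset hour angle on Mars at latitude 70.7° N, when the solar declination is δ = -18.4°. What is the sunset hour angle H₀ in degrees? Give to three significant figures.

cos H₀ = −tan φ · tan δ = −tan(+70.7°) × tan(-18.400°) = 0.9499, so H₀ = 0.3178 rad = 18.21°.

H₀ = 18.2°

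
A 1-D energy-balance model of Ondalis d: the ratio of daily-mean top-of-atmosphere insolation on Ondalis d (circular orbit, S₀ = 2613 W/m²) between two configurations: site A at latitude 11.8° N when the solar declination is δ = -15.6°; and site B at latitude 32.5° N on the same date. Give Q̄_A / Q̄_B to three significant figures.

— Configuration A (φ=+11.8°):
cos H₀ = −tan(+11.8°) tan(-15.600°) = 0.0583, H₀ = 1.5124 rad.
Bracket: H₀ sin φ sin δ + cos φ cos δ sin H₀ = 1.5124×0.20450×-0.26892 + 0.97887×0.96316×0.99830 = -0.083173 + 0.941206 = 0.858033.
Q̄ = (S₀/π) × [bracket] = (2613/π) × 0.858033 = 713.66 W/m².
— Configuration B (φ=+32.5°):
cos H₀ = −tan(+32.5°) tan(-15.600°) = 0.1779, H₀ = 1.3920 rad.
Bracket: H₀ sin φ sin δ + cos φ cos δ sin H₀ = 1.3920×0.53730×-0.26892 + 0.84339×0.96316×0.98405 = -0.201131 + 0.799363 = 0.598232.
Q̄ = (S₀/π) × [bracket] = (2613/π) × 0.598232 = 497.58 W/m².
Ratio Q̄_A / Q̄_B = 713.66 / 497.58 = 1.434.

Q̄_A / Q̄_B ≈ 1.43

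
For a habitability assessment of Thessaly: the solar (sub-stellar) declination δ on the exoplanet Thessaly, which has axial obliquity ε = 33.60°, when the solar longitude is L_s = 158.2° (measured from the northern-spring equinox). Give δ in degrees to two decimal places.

δ = +11.86°

sin δ = sin ε · sin L_s = sin 33.60° × sin 158.2° = 0.205512.
δ = arcsin(0.205512) = +11.86°.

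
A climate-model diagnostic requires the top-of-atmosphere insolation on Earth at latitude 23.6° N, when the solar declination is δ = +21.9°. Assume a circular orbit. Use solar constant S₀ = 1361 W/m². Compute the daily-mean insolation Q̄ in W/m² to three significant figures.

Q̄ ≈ 476 W/m²

cos H₀ = −tan(+23.6°) tan(+21.900°) = -0.1756, H₀ = 1.7473 rad.
Bracket: H₀ sin φ sin δ + cos φ cos δ sin H₀ = 1.7473×0.40035×0.37299 + 0.91636×0.92784×0.98446 = 0.260918 + 0.837023 = 1.097941.
Q̄ = (S₀/π) × [bracket] = (1361/π) × 1.097941 = 475.6 W/m².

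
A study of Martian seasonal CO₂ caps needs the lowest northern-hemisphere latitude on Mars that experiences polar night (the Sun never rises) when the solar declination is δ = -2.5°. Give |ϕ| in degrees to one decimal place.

|ϕ| = 87.5°

Polar night requires cos h₀ = −tan ϕ tan δ ≥ 1, i.e. tan ϕ tan δ ≤ −1.
The boundary is |tan ϕ| · |tan δ| = 1, so |ϕ| = 90° − |δ| = 90° − 2.5° = 87.5° in the northern hemisphere.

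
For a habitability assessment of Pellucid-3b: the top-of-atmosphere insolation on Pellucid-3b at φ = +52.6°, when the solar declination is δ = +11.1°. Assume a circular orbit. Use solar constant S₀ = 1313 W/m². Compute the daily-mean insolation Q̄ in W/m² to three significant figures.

cos H₀ = −tan(+52.6°) tan(+11.100°) = -0.2566, H₀ = 1.8303 rad.
Bracket: H₀ sin φ sin δ + cos φ cos δ sin H₀ = 1.8303×0.79441×0.19252 + 0.60738×0.98129×0.96652 = 0.279926 + 0.576061 = 0.855987.
Q̄ = (S₀/π) × [bracket] = (1313/π) × 0.855987 = 357.8 W/m².

Q̄ ≈ 358 W/m²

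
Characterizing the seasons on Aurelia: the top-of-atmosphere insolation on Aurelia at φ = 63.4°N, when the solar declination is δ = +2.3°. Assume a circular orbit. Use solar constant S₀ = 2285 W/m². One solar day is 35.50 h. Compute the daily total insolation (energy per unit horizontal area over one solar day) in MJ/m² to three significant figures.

47.0 MJ/m²

cos H₀ = −tan(+63.4°) tan(+2.300°) = -0.0802, H₀ = 1.6511 rad.
Bracket: H₀ sin φ sin δ + cos φ cos δ sin H₀ = 1.6511×0.89415×0.04013 + 0.44776×0.99919×0.99678 = 0.059245 + 0.445957 = 0.505202.
Q̄ = (S₀/π) × [bracket] = (2285/π) × 0.505202 = 367.45 W/m².
Daily total = Q̄ × 35.50 h × 3600 s/h = 367.45 × 35.50 × 3600 / 10⁶ = 46.96 MJ/m².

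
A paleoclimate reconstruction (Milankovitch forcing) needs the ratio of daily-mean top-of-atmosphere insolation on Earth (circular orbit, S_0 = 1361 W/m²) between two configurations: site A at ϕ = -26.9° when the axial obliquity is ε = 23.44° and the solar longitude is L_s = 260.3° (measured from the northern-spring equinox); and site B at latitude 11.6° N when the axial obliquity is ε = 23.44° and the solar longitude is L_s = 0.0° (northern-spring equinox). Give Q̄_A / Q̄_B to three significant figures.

Q̄_A / Q̄_B ≈ 1.14

— Configuration A (ϕ=-26.9°):
Solar declination: sin δ = sin ε · sin L_s = sin 23.44° × sin 260.3° = -0.39210, so δ = -23.085°.
cos h₀ = −tan(-26.9°) tan(-23.085°) = -0.2162, h₀ = 1.7888 rad.
Bracket: h₀ sin ϕ sin δ + cos ϕ cos δ sin h₀ = 1.7888×-0.45243×-0.39210 + 0.89180×0.91992×0.97634 = 0.317329 + 0.800974 = 1.118303.
Q̄ = (S_0/π) × [bracket] = (1361/π) × 1.118303 = 484.47 W/m².
— Configuration B (ϕ=+11.6°):
Solar declination: sin δ = sin ε · sin L_s = sin 23.44° × sin 0.0° = 0.00000, so δ = +0.000°.
cos h₀ = −tan(+11.6°) tan(+0.000°) = -0.0000, h₀ = 1.5708 rad.
Bracket: h₀ sin ϕ sin δ + cos ϕ cos δ sin h₀ = 1.5708×0.20108×0.00000 + 0.97958×1.00000×1.00000 = 0.000000 + 0.979580 = 0.979580.
Q̄ = (S_0/π) × [bracket] = (1361/π) × 0.979580 = 424.37 W/m².
Ratio Q̄_A / Q̄_B = 484.47 / 424.37 = 1.142.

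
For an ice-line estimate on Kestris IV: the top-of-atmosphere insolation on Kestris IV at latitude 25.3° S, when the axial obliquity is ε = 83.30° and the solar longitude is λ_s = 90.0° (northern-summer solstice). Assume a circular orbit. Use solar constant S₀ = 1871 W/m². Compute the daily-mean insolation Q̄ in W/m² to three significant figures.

Q̄ ≈ 0.00 W/m²

Solar declination: sin δ = sin ε · sin λ_s = sin 83.30° × sin 90.0° = 0.99317, so δ = +83.300°.
cos H₀ = −tan(-25.3°) tan(+83.300°) = 4.0239 ≥ 1 ⇒ polar night, H₀ = 0 and Q̄ = 0.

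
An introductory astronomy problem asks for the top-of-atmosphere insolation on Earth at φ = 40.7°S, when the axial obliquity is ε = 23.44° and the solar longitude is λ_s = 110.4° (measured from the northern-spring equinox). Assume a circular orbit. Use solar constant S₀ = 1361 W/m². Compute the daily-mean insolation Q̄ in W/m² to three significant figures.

Solar declination: sin δ = sin ε · sin λ_s = sin 23.44° × sin 110.4° = 0.37284, so δ = +21.891°.
cos H₀ = −tan(-40.7°) tan(+21.891°) = 0.3456, H₀ = 1.2179 rad.
Bracket: H₀ sin φ sin δ + cos φ cos δ sin H₀ = 1.2179×-0.65210×0.37284 + 0.75813×0.92790×0.93838 = -0.296107 + 0.660121 = 0.364014.
Q̄ = (S₀/π) × [bracket] = (1361/π) × 0.364014 = 157.7 W/m².

Q̄ ≈ 158 W/m²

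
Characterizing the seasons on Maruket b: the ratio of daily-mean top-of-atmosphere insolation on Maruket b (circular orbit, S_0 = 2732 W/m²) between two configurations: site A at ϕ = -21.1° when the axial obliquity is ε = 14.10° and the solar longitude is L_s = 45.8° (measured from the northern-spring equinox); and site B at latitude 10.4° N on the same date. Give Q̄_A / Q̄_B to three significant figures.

— Configuration A (ϕ=-21.1°):
Solar declination: sin δ = sin ε · sin L_s = sin 14.10° × sin 45.8° = 0.17465, so δ = +10.058°.
cos h₀ = −tan(-21.1°) tan(+10.058°) = 0.0684, h₀ = 1.5023 rad.
Bracket: h₀ sin ϕ sin δ + cos ϕ cos δ sin h₀ = 1.5023×-0.36000×0.17465 + 0.93295×0.98463×0.99765 = -0.094456 + 0.916452 = 0.821996.
Q̄ = (S_0/π) × [bracket] = (2732/π) × 0.821996 = 714.83 W/m².
— Configuration B (ϕ=+10.4°):
cos h₀ = −tan(+10.4°) tan(+10.058°) = -0.0326, h₀ = 1.6034 rad.
Bracket: h₀ sin ϕ sin δ + cos ϕ cos δ sin h₀ = 1.6034×0.18052×0.17465 + 0.98357×0.98463×0.99947 = 0.050552 + 0.967939 = 1.018491.
Q̄ = (S_0/π) × [bracket] = (2732/π) × 1.018491 = 885.70 W/m².
Ratio Q̄_A / Q̄_B = 714.83 / 885.70 = 0.8071.

Q̄_A / Q̄_B ≈ 0.807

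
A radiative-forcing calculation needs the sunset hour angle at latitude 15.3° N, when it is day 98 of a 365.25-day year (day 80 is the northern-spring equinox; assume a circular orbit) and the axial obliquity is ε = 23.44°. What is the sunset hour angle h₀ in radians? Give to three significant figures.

Solar longitude: L_s = 360° × (98 − 80)/365.25 = 17.741°.
sin δ = sin 23.44° × sin 17.741° = 0.12121, so δ = +6.962°.
cos h₀ = −tan ϕ · tan δ = −tan(+15.3°) × tan(+6.962°) = -0.0334, so h₀ = 1.6042 rad = 91.91°.

h₀ = 1.60 rad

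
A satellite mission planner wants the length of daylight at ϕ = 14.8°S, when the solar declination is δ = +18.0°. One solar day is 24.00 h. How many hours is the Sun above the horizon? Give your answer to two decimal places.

11.34 h

cos h₀ = −tan ϕ · tan δ = −tan(-14.8°) × tan(+18.000°) = 0.0858, so h₀ = 1.4848 rad = 85.08°.
Daylight = 2h₀/(2π) × 24.00 h = (1.4848/π) × 24.00 = 11.34 h.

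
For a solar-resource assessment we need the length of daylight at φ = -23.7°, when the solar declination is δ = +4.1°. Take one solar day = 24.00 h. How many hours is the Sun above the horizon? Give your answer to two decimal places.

cos H₀ = −tan φ · tan δ = −tan(-23.7°) × tan(+4.100°) = 0.0315, so H₀ = 1.5393 rad = 88.20°.
Daylight = 2H₀/(2π) × 24.00 h = (1.5393/π) × 24.00 = 11.76 h.

11.76 h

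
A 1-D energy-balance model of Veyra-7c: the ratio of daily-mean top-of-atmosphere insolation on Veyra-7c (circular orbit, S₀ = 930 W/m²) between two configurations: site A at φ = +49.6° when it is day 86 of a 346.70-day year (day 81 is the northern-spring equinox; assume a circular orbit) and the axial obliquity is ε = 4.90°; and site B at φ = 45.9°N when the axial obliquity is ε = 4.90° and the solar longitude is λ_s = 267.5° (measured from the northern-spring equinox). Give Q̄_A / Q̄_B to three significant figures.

— Configuration A (φ=+49.6°):
Solar longitude: λ_s = 360° × (86 − 81)/346.70 = 5.192°.
sin δ = sin 4.90° × sin 5.192° = 0.00773, so δ = +0.443°.
cos H₀ = −tan(+49.6°) tan(+0.443°) = -0.0091, H₀ = 1.5799 rad.
Bracket: H₀ sin φ sin δ + cos φ cos δ sin H₀ = 1.5799×0.76154×0.00773 + 0.64812×0.99997×0.99996 = 0.009300 + 0.648075 = 0.657375.
Q̄ = (S₀/π) × [bracket] = (930/π) × 0.657375 = 194.60 W/m².
— Configuration B (φ=+45.9°):
Solar declination: sin δ = sin ε · sin λ_s = sin 4.90° × sin 267.5° = -0.08534, so δ = -4.895°.
cos H₀ = −tan(+45.9°) tan(-4.895°) = 0.0884, H₀ = 1.4823 rad.
Bracket: H₀ sin φ sin δ + cos φ cos δ sin H₀ = 1.4823×0.71813×-0.08534 + 0.69591×0.99635×0.99609 = -0.090843 + 0.690659 = 0.599816.
Q̄ = (S₀/π) × [bracket] = (930/π) × 0.599816 = 177.56 W/m².
Ratio Q̄_A / Q̄_B = 194.60 / 177.56 = 1.096.

Q̄_A / Q̄_B ≈ 1.10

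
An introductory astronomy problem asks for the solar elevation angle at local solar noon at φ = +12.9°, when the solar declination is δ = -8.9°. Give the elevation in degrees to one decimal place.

At local noon the hour angle is zero, so the zenith angle equals |φ − δ| = |+12.9° − (-8.900°)| = 21.800°.
Elevation = 90° − 21.800° = 68.2°.

68.2°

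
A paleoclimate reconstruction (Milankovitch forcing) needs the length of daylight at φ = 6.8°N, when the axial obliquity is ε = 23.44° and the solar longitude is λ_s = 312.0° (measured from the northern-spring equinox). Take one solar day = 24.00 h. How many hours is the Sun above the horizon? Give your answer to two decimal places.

Solar declination: sin δ = sin ε · sin λ_s = sin 23.44° × sin 312.0° = -0.29561, so δ = -17.194°.
cos H₀ = −tan φ · tan δ = −tan(+6.8°) × tan(-17.194°) = 0.0369, so H₀ = 1.5339 rad = 87.89°.
Daylight = 2H₀/(2π) × 24.00 h = (1.5339/π) × 24.00 = 11.72 h.

11.72 h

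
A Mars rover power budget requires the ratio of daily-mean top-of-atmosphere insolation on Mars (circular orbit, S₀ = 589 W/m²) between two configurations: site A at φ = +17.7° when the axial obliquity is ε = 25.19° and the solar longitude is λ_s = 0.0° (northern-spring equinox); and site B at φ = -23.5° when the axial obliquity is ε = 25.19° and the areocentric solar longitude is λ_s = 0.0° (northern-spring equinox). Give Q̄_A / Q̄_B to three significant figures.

— Configuration A (φ=+17.7°):
Solar declination: sin δ = sin ε · sin λ_s = sin 25.19° × sin 0.0° = 0.00000, so δ = +0.000°.
cos H₀ = −tan(+17.7°) tan(+0.000°) = -0.0000, H₀ = 1.5708 rad.
Bracket: H₀ sin φ sin δ + cos φ cos δ sin H₀ = 1.5708×0.30403×0.00000 + 0.95266×1.00000×1.00000 = 0.000000 + 0.952660 = 0.952660.
Q̄ = (S₀/π) × [bracket] = (589/π) × 0.952660 = 178.61 W/m².
— Configuration B (φ=-23.5°):
sin δ = sin 25.19° × sin 0.0° = 0.00000, so δ = +0.000°.
cos H₀ = −tan(-23.5°) tan(+0.000°) = 0.0000, H₀ = 1.5708 rad.
Bracket: H₀ sin φ sin δ + cos φ cos δ sin H₀ = 1.5708×-0.39875×0.00000 + 0.91706×1.00000×1.00000 = -0.000000 + 0.917060 = 0.917060.
Q̄ = (S₀/π) × [bracket] = (589/π) × 0.917060 = 171.93 W/m².
Ratio Q̄_A / Q̄_B = 178.61 / 171.93 = 1.039.

Q̄_A / Q̄_B ≈ 1.04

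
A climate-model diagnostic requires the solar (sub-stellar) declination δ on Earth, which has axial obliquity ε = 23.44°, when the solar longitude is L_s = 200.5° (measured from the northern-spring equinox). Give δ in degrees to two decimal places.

sin δ = sin ε · sin L_s = sin 23.44° × sin 200.5° = -0.139308.
δ = arcsin(-0.139308) = -8.01°.

δ = -8.01°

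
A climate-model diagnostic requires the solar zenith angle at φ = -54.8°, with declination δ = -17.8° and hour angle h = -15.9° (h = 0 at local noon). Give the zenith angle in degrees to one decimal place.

θ_z = 39.0°

cos θ_z = sin φ sin δ + cos φ cos δ cos h = 0.249797 + 0.527840 = 0.777637.
θ_z = arccos(0.777637) = 39.0°.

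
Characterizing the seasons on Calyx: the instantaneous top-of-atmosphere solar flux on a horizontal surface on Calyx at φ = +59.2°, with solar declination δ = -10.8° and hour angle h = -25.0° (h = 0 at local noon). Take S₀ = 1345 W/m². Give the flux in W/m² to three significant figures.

cos θ_z = sin φ sin δ + cos φ cos δ cos h = -0.160953 + 0.455849 = 0.294896.
Flux = S₀ · cos θ_z = 1345 × 0.294896 = 396.6 W/m².

397 W/m²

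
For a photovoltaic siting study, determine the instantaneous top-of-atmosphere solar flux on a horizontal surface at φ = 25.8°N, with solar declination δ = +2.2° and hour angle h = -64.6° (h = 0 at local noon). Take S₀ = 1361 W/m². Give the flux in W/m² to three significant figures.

cos θ_z = sin φ sin δ + cos φ cos δ cos h = 0.016708 + 0.385894 = 0.402602.
Flux = S₀ · cos θ_z = 1361 × 0.402602 = 547.9 W/m².

548 W/m²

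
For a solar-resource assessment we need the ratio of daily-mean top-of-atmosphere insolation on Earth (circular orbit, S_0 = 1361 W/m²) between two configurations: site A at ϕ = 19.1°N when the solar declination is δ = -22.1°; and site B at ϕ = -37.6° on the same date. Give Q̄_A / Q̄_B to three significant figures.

— Configuration A (ϕ=+19.1°):
cos h₀ = −tan(+19.1°) tan(-22.100°) = 0.1406, h₀ = 1.4297 rad.
Bracket: h₀ sin ϕ sin δ + cos ϕ cos δ sin h₀ = 1.4297×0.32722×-0.37622 + 0.94495×0.92653×0.99007 = -0.176006 + 0.866831 = 0.690825.
Q̄ = (S_0/π) × [bracket] = (1361/π) × 0.690825 = 299.28 W/m².
— Configuration B (ϕ=-37.6°):
cos h₀ = −tan(-37.6°) tan(-22.100°) = -0.3127, h₀ = 1.8888 rad.
Bracket: h₀ sin ϕ sin δ + cos ϕ cos δ sin h₀ = 1.8888×-0.61015×-0.37622 + 0.79229×0.92653×0.94985 = 0.433575 + 0.697266 = 1.130841.
Q̄ = (S_0/π) × [bracket] = (1361/π) × 1.130841 = 489.90 W/m².
Ratio Q̄_A / Q̄_B = 299.28 / 489.90 = 0.6109.

Q̄_A / Q̄_B ≈ 0.611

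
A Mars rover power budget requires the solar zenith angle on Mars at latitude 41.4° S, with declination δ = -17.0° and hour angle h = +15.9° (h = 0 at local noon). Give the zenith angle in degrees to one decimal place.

cos θ_z = sin ϕ sin δ + cos ϕ cos δ cos h = 0.193349 + 0.689890 = 0.883239.
θ_z = arccos(0.883239) = 28.0°.

θ_z = 28.0°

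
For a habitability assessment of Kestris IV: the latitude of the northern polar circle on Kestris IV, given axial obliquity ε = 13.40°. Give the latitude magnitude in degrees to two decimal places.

76.60°

The polar circle is the lowest latitude that experiences at least one full rotation of continuous daylight at the northern-summer solstice; it lies at |ϕ| = 90° − ε = 90° − 13.40° = 76.60°.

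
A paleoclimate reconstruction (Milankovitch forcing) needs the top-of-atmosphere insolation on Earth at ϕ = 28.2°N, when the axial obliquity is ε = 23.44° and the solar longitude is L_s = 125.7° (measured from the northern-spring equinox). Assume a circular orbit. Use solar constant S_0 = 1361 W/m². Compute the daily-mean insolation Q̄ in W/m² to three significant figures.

Q̄ ≈ 471 W/m²

Solar declination: sin δ = sin ε · sin L_s = sin 23.44° × sin 125.7° = 0.32304, so δ = +18.847°.
cos h₀ = −tan(+28.2°) tan(+18.847°) = -0.1830, h₀ = 1.7549 rad.
Bracket: h₀ sin ϕ sin δ + cos ϕ cos δ sin h₀ = 1.7549×0.47255×0.32304 + 0.88130×0.94639×0.98311 = 0.267890 + 0.819966 = 1.087856.
Q̄ = (S_0/π) × [bracket] = (1361/π) × 1.087856 = 471.3 W/m².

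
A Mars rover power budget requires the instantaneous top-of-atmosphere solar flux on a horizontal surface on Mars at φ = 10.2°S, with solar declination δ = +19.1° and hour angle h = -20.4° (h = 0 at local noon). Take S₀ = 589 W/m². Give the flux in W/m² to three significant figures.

cos θ_z = sin φ sin δ + cos φ cos δ cos h = -0.057945 + 0.871686 = 0.813741.
Flux = S₀ · cos θ_z = 589 × 0.813741 = 479.3 W/m².

479 W/m²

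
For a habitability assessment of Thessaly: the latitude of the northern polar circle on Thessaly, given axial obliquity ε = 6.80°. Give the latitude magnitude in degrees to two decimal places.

83.20°

The polar circle is the lowest latitude that experiences at least one full rotation of continuous daylight at the northern-summer solstice; it lies at |φ| = 90° − ε = 90° − 6.80° = 83.20°.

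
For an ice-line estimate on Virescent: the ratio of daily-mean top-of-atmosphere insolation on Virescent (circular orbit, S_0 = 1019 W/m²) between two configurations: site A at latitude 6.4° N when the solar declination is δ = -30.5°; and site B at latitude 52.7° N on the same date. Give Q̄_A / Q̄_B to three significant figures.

Q̄_A / Q̄_B ≈ 14.3

— Configuration A (ϕ=+6.4°):
cos h₀ = −tan(+6.4°) tan(-30.500°) = 0.0661, h₀ = 1.5047 rad.
Bracket: h₀ sin ϕ sin δ + cos ϕ cos δ sin h₀ = 1.5047×0.11147×-0.50754 + 0.99377×0.86163×0.99781 = -0.085129 + 0.854387 = 0.769258.
Q̄ = (S_0/π) × [bracket] = (1019/π) × 0.769258 = 249.51 W/m².
— Configuration B (ϕ=+52.7°):
cos h₀ = −tan(+52.7°) tan(-30.500°) = 0.7732, h₀ = 0.6869 rad.
Bracket: h₀ sin ϕ sin δ + cos ϕ cos δ sin h₀ = 0.6869×0.79547×-0.50754 + 0.60599×0.86163×0.63412 = -0.277324 + 0.331099 = 0.053775.
Q̄ = (S_0/π) × [bracket] = (1019/π) × 0.053775 = 17.442 W/m².
Ratio Q̄_A / Q̄_B = 249.51 / 17.442 = 14.31.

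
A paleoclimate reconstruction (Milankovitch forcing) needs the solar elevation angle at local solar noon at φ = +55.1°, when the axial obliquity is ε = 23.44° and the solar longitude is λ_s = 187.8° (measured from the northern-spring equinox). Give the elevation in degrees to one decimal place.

Solar declination: sin δ = sin ε · sin λ_s = sin 23.44° × sin 187.8° = -0.05399, so δ = -3.095°.
At local noon the hour angle is zero, so the zenith angle equals |φ − δ| = |+55.1° − (-3.095°)| = 58.195°.
Elevation = 90° − 58.195° = 31.8°.

31.8°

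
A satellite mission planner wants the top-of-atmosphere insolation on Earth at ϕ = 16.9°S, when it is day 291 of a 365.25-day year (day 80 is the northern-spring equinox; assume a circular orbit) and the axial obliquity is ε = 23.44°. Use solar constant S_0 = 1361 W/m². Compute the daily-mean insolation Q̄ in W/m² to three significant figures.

Solar longitude: L_s = 360° × (291 − 80)/365.25 = 207.967°.
sin δ = sin 23.44° × sin 207.967° = -0.18655, so δ = -10.751°.
cos h₀ = −tan(-16.9°) tan(-10.751°) = -0.0577, h₀ = 1.6285 rad.
Bracket: h₀ sin ϕ sin δ + cos ϕ cos δ sin h₀ = 1.6285×-0.29070×-0.18655 + 0.95681×0.98245×0.99833 = 0.088314 + 0.938448 = 1.026762.
Q̄ = (S_0/π) × [bracket] = (1361/π) × 1.026762 = 444.8 W/m².

Q̄ ≈ 445 W/m²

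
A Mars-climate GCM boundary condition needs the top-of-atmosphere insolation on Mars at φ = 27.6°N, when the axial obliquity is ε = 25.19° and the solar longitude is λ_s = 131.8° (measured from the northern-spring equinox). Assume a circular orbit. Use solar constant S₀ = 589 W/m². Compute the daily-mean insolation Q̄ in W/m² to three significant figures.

Solar declination: sin δ = sin ε · sin λ_s = sin 25.19° × sin 131.8° = 0.31729, so δ = +18.499°.
cos H₀ = −tan(+27.6°) tan(+18.499°) = -0.1749, H₀ = 1.7466 rad.
Bracket: H₀ sin φ sin δ + cos φ cos δ sin H₀ = 1.7466×0.46330×0.31729 + 0.88620×0.94833×0.98458 = 0.256751 + 0.827451 = 1.084202.
Q̄ = (S₀/π) × [bracket] = (589/π) × 1.084202 = 203.3 W/m².

Q̄ ≈ 203 W/m²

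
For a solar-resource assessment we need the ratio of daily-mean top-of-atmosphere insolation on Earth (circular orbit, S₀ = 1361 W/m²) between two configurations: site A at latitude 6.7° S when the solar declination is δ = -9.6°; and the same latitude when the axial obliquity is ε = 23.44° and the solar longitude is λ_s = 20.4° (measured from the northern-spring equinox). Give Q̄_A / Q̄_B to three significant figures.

— Configuration A (φ=-6.7°):
cos H₀ = −tan(-6.7°) tan(-9.600°) = -0.0199, H₀ = 1.5907 rad.
Bracket: H₀ sin φ sin δ + cos φ cos δ sin H₀ = 1.5907×-0.11667×-0.16677 + 0.99317×0.98600×0.99980 = 0.030950 + 0.979070 = 1.010020.
Q̄ = (S₀/π) × [bracket] = (1361/π) × 1.010020 = 437.56 W/m².
— Configuration B (φ=-6.7°):
Solar declination: sin δ = sin ε · sin λ_s = sin 23.44° × sin 20.4° = 0.13866, so δ = +7.970°.
cos H₀ = −tan(-6.7°) tan(+7.970°) = 0.0164, H₀ = 1.5543 rad.
Bracket: H₀ sin φ sin δ + cos φ cos δ sin H₀ = 1.5543×-0.11667×0.13866 + 0.99317×0.99034×0.99986 = -0.025145 + 0.983438 = 0.958293.
Q̄ = (S₀/π) × [bracket] = (1361/π) × 0.958293 = 415.15 W/m².
Ratio Q̄_A / Q̄_B = 437.56 / 415.15 = 1.054.

Q̄_A / Q̄_B ≈ 1.05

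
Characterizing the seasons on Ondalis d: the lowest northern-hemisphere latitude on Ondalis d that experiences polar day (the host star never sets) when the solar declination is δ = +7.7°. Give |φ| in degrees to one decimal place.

|φ| = 82.3°

Polar day requires cos H₀ = −tan φ tan δ ≤ −1, i.e. tan φ tan δ ≥ 1.
The boundary is |tan φ| · |tan δ| = 1, so |φ| = 90° − |δ| = 90° − 7.7° = 82.3° in the northern hemisphere.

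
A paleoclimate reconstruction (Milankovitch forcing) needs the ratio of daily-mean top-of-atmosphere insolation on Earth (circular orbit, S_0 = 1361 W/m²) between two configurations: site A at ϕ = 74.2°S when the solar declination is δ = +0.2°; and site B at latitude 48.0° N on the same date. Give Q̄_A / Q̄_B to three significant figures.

Q̄_A / Q̄_B ≈ 0.397

— Configuration A (ϕ=-74.2°):
cos h₀ = −tan(-74.2°) tan(+0.200°) = 0.0123, h₀ = 1.5585 rad.
Bracket: h₀ sin ϕ sin δ + cos ϕ cos δ sin h₀ = 1.5585×-0.96222×0.00349 + 0.27228×0.99999×0.99992 = -0.005234 + 0.272255 = 0.267021.
Q̄ = (S_0/π) × [bracket] = (1361/π) × 0.267021 = 115.68 W/m².
— Configuration B (ϕ=+48.0°):
cos h₀ = −tan(+48.0°) tan(+0.200°) = -0.0039, h₀ = 1.5747 rad.
Bracket: h₀ sin ϕ sin δ + cos ϕ cos δ sin h₀ = 1.5747×0.74314×0.00349 + 0.66913×0.99999×0.99999 = 0.004084 + 0.669117 = 0.673201.
Q̄ = (S_0/π) × [bracket] = (1361/π) × 0.673201 = 291.64 W/m².
Ratio Q̄_A / Q̄_B = 115.68 / 291.64 = 0.3967.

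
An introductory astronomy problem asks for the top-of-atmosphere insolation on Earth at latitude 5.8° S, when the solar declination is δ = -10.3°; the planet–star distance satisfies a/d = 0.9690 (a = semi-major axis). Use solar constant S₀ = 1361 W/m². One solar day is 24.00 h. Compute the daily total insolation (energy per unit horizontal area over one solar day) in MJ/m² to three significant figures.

cos H₀ = −tan(-5.8°) tan(-10.300°) = -0.0185, H₀ = 1.5893 rad.
Bracket: H₀ sin φ sin δ + cos φ cos δ sin H₀ = 1.5893×-0.10106×-0.17880 + 0.99488×0.98389×0.99983 = 0.028718 + 0.978686 = 1.007404.
Inverse-square distance factor (a/d)² = 0.9690² = 0.938961.
Q̄ = (S₀/π) × 0.938961 × [bracket] = (1361/π) × 0.938961 × 1.007404 = 409.79 W/m².
Daily total = Q̄ × 24.00 h × 3600 s/h = 409.79 × 24.00 × 3600 / 10⁶ = 35.41 MJ/m².

35.4 MJ/m²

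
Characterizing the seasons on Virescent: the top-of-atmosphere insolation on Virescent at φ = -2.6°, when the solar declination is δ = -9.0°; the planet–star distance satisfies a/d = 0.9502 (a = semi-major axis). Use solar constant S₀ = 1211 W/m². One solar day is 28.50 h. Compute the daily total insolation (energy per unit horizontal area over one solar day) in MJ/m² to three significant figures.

35.6 MJ/m²

cos H₀ = −tan(-2.6°) tan(-9.000°) = -0.0072, H₀ = 1.5780 rad.
Bracket: H₀ sin φ sin δ + cos φ cos δ sin H₀ = 1.5780×-0.04536×-0.15643 + 0.99897×0.98769×0.99997 = 0.011197 + 0.986643 = 0.997840.
Inverse-square distance factor (a/d)² = 0.9502² = 0.902880.
Q̄ = (S₀/π) × 0.902880 × [bracket] = (1211/π) × 0.902880 × 0.997840 = 347.28 W/m².
Daily total = Q̄ × 28.50 h × 3600 s/h = 347.28 × 28.50 × 3600 / 10⁶ = 35.63 MJ/m².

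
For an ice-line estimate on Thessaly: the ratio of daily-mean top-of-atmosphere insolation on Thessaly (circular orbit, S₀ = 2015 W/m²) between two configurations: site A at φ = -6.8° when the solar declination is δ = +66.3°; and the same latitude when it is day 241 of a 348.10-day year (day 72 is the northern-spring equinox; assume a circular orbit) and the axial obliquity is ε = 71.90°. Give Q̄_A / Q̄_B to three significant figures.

— Configuration A (φ=-6.8°):
cos H₀ = −tan(-6.8°) tan(+66.300°) = 0.2716, H₀ = 1.2957 rad.
Bracket: H₀ sin φ sin δ + cos φ cos δ sin H₀ = 1.2957×-0.11840×0.91566 + 0.99297×0.40195×0.96240 = -0.140472 + 0.384117 = 0.243645.
Q̄ = (S₀/π) × [bracket] = (2015/π) × 0.243645 = 156.27 W/m².
— Configuration B (φ=-6.8°):
Solar longitude: λ_s = 360° × (241 − 72)/348.10 = 174.777°.
sin δ = sin 71.90° × sin 174.777° = 0.08652, so δ = +4.964°.
cos H₀ = −tan(-6.8°) tan(+4.964°) = 0.0104, H₀ = 1.5604 rad.
Bracket: H₀ sin φ sin δ + cos φ cos δ sin H₀ = 1.5604×-0.11840×0.08652 + 0.99297×0.99625×0.99995 = -0.015985 + 0.989197 = 0.973212.
Q̄ = (S₀/π) × [bracket] = (2015/π) × 0.973212 = 624.21 W/m².
Ratio Q̄_A / Q̄_B = 156.27 / 624.21 = 0.2503.

Q̄_A / Q̄_B ≈ 0.250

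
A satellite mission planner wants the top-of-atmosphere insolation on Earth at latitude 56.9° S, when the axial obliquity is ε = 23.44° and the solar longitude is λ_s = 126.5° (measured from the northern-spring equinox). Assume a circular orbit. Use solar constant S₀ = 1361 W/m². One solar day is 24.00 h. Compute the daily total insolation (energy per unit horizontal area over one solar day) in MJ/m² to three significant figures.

Solar declination: sin δ = sin ε · sin λ_s = sin 23.44° × sin 126.5° = 0.31977, so δ = +18.649°.
cos H₀ = −tan(-56.9°) tan(+18.649°) = 0.5177, H₀ = 1.0266 rad.
Bracket: H₀ sin φ sin δ + cos φ cos δ sin H₀ = 1.0266×-0.83772×0.31977 + 0.54610×0.94750×0.85556 = -0.275003 + 0.442692 = 0.167689.
Q̄ = (S₀/π) × [bracket] = (1361/π) × 0.167689 = 72.646 W/m².
Daily total = Q̄ × 24.00 h × 3600 s/h = 72.646 × 24.00 × 3600 / 10⁶ = 6.277 MJ/m².

6.28 MJ/m²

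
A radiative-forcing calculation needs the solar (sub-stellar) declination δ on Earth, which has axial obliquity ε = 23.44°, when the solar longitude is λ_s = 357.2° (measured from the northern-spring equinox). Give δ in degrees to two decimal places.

sin δ = sin ε · sin λ_s = sin 23.44° × sin 357.2° = -0.019432.
δ = arcsin(-0.019432) = -1.11°.

δ = -1.11°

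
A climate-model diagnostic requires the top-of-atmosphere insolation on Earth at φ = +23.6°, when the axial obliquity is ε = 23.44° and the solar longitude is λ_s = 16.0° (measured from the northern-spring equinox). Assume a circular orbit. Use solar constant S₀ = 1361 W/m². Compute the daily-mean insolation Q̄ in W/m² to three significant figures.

Solar declination: sin δ = sin ε · sin λ_s = sin 23.44° × sin 16.0° = 0.10965, so δ = +6.295°.
cos H₀ = −tan(+23.6°) tan(+6.295°) = -0.0482, H₀ = 1.6190 rad.
Bracket: H₀ sin φ sin δ + cos φ cos δ sin H₀ = 1.6190×0.40035×0.10965 + 0.91636×0.99397×0.99884 = 0.071071 + 0.909778 = 0.980849.
Q̄ = (S₀/π) × [bracket] = (1361/π) × 0.980849 = 424.9 W/m².

Q̄ ≈ 425 W/m²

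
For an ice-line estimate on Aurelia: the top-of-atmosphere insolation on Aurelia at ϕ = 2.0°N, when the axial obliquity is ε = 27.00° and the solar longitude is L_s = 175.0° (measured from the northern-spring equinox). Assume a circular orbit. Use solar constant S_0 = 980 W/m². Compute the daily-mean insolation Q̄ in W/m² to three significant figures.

Q̄ ≈ 312 W/m²

Solar declination: sin δ = sin ε · sin L_s = sin 27.00° × sin 175.0° = 0.03957, so δ = +2.268°.
cos h₀ = −tan(+2.0°) tan(+2.268°) = -0.0014, h₀ = 1.5722 rad.
Bracket: h₀ sin ϕ sin δ + cos ϕ cos δ sin h₀ = 1.5722×0.03490×0.03957 + 0.99939×0.99922×1.00000 = 0.002171 + 0.998610 = 1.000781.
Q̄ = (S_0/π) × [bracket] = (980/π) × 1.000781 = 312.2 W/m².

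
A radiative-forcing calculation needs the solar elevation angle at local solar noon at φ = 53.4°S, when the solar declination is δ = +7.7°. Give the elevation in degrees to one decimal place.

28.9°

At local noon the hour angle is zero, so the zenith angle equals |φ − δ| = |-53.4° − (+7.700°)| = 61.100°.
Elevation = 90° − 61.100° = 28.9°.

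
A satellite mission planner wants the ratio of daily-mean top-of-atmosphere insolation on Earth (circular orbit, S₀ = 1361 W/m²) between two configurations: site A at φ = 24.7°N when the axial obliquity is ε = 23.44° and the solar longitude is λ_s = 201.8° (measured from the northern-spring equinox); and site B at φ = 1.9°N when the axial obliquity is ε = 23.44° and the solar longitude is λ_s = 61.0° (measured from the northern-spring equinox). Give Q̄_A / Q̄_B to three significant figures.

— Configuration A (φ=+24.7°):
Solar declination: sin δ = sin ε · sin λ_s = sin 23.44° × sin 201.8° = -0.14773, so δ = -8.495°.
cos H₀ = −tan(+24.7°) tan(-8.495°) = 0.0687, H₀ = 1.5020 rad.
Bracket: H₀ sin φ sin δ + cos φ cos δ sin H₀ = 1.5020×0.41787×-0.14773 + 0.90851×0.98903×0.99764 = -0.092721 + 0.896423 = 0.803702.
Q̄ = (S₀/π) × [bracket] = (1361/π) × 0.803702 = 348.18 W/m².
— Configuration B (φ=+1.9°):
Solar declination: sin δ = sin ε · sin λ_s = sin 23.44° × sin 61.0° = 0.34791, so δ = +20.360°.
cos H₀ = −tan(+1.9°) tan(+20.360°) = -0.0123, H₀ = 1.5831 rad.
Bracket: H₀ sin φ sin δ + cos φ cos δ sin H₀ = 1.5831×0.03316×0.34791 + 0.99945×0.93753×0.99992 = 0.018264 + 0.936939 = 0.955203.
Q̄ = (S₀/π) × [bracket] = (1361/π) × 0.955203 = 413.81 W/m².
Ratio Q̄_A / Q̄_B = 348.18 / 413.81 = 0.8414.

Q̄_A / Q̄_B ≈ 0.841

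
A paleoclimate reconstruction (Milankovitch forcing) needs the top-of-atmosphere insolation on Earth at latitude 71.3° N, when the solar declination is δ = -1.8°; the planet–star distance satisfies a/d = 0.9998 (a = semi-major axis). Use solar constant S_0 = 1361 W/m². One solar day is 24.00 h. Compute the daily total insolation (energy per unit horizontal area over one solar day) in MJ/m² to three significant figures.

cos h₀ = −tan(+71.3°) tan(-1.800°) = 0.0928, h₀ = 1.4778 rad.
Bracket: h₀ sin ϕ sin δ + cos ϕ cos δ sin h₀ = 1.4778×0.94721×-0.03141 + 0.32061×0.99951×0.99568 = -0.043967 + 0.319069 = 0.275102.
Inverse-square distance factor (a/d)² = 0.9998² = 0.999600.
Q̄ = (S_0/π) × 0.999600 × [bracket] = (1361/π) × 0.999600 × 0.275102 = 119.13 W/m².
Daily total = Q̄ × 24.00 h × 3600 s/h = 119.13 × 24.00 × 3600 / 10⁶ = 10.29 MJ/m².

10.3 MJ/m²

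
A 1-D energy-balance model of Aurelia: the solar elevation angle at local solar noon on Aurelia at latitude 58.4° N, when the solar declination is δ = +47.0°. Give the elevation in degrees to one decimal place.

At local noon the hour angle is zero, so the zenith angle equals |φ − δ| = |+58.4° − (+47.000°)| = 11.400°.
Elevation = 90° − 11.400° = 78.6°.

78.6°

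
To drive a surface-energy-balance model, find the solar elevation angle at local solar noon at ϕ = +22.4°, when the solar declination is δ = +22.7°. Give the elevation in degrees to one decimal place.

At local noon the hour angle is zero, so the zenith angle equals |ϕ − δ| = |+22.4° − (+22.700°)| = 0.300°.
Elevation = 90° − 0.300° = 89.7°.

89.7°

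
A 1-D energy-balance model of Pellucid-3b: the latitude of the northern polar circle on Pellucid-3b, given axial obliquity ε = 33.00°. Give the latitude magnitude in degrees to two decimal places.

The polar circle is the lowest latitude that experiences at least one full rotation of continuous daylight at the northern-summer solstice; it lies at |φ| = 90° − ε = 90° − 33.00° = 57.00°.

57.00°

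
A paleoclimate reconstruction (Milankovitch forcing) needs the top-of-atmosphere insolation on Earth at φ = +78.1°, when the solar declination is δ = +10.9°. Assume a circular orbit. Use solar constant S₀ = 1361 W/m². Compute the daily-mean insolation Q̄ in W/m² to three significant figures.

Q̄ ≈ 254 W/m²

cos H₀ = −tan(+78.1°) tan(+10.900°) = -0.9138, H₀ = 2.7234 rad.
Bracket: H₀ sin φ sin δ + cos φ cos δ sin H₀ = 2.7234×0.97851×0.18910 + 0.20620×0.98196×0.40615 = 0.503928 + 0.082237 = 0.586165.
Q̄ = (S₀/π) × [bracket] = (1361/π) × 0.586165 = 253.9 W/m².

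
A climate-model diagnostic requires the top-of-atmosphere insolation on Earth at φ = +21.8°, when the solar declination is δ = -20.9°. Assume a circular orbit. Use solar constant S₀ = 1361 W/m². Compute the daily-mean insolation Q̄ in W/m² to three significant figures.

Q̄ ≈ 290 W/m²

cos H₀ = −tan(+21.8°) tan(-20.900°) = 0.1527, H₀ = 1.4175 rad.
Bracket: H₀ sin φ sin δ + cos φ cos δ sin H₀ = 1.4175×0.37137×-0.35674 + 0.92849×0.93420×0.98827 = -0.187794 + 0.857221 = 0.669427.
Q̄ = (S₀/π) × [bracket] = (1361/π) × 0.669427 = 290.0 W/m².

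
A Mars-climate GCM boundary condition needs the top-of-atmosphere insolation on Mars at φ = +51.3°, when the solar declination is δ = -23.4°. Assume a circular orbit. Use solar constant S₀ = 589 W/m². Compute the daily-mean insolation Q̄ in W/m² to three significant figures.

Q̄ ≈ 32.4 W/m²

cos H₀ = −tan(+51.3°) tan(-23.400°) = 0.5401, H₀ = 1.0002 rad.
Bracket: H₀ sin φ sin δ + cos φ cos δ sin H₀ = 1.0002×0.78043×-0.39715 + 0.62524×0.91775×0.84157 = -0.310010 + 0.482905 = 0.172895.
Q̄ = (S₀/π) × [bracket] = (589/π) × 0.172895 = 32.42 W/m².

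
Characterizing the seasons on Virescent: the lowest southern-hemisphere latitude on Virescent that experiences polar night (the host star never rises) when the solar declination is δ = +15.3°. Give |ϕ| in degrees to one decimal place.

Polar night requires cos h₀ = −tan ϕ tan δ ≥ 1, i.e. tan ϕ tan δ ≤ −1.
The boundary is |tan ϕ| · |tan δ| = 1, so |ϕ| = 90° − |δ| = 90° − 15.3° = 74.7° in the southern hemisphere.

|ϕ| = 74.7°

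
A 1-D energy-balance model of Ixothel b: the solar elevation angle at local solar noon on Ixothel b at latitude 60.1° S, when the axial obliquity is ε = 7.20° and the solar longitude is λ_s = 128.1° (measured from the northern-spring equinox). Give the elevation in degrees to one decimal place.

Solar declination: sin δ = sin ε · sin λ_s = sin 7.20° × sin 128.1° = 0.09863, so δ = +5.660°.
At local noon the hour angle is zero, so the zenith angle equals |φ − δ| = |-60.1° − (+5.660°)| = 65.760°.
Elevation = 90° − 65.760° = 24.2°.

24.2°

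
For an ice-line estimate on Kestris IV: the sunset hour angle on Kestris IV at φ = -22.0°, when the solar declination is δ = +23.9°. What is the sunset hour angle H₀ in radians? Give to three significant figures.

cos H₀ = −tan φ · tan δ = −tan(-22.0°) × tan(+23.900°) = 0.1790, so H₀ = 1.3908 rad = 79.69°.

H₀ = 1.39 rad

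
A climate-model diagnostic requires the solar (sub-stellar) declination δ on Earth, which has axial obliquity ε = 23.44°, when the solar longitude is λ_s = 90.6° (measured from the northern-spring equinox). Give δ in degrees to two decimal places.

δ = +23.44°

sin δ = sin ε · sin λ_s = sin 23.44° × sin 90.6° = 0.397767.
δ = arcsin(0.397767) = +23.44°.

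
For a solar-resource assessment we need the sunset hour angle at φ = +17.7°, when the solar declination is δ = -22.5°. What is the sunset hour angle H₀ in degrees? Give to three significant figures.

H₀ = 82.4°

cos H₀ = −tan φ · tan δ = −tan(+17.7°) × tan(-22.500°) = 0.1322, so H₀ = 1.4382 rad = 82.40°.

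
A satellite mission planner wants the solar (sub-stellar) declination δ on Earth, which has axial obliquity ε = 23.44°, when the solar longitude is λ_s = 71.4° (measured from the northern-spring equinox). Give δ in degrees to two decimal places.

sin δ = sin ε · sin λ_s = sin 23.44° × sin 71.4° = 0.377011.
δ = arcsin(0.377011) = +22.15°.

δ = +22.15°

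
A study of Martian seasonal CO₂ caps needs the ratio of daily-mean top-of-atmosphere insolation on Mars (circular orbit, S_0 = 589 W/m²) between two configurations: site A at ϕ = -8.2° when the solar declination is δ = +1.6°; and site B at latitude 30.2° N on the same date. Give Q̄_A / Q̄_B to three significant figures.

Q̄_A / Q̄_B ≈ 1.11

— Configuration A (ϕ=-8.2°):
cos h₀ = −tan(-8.2°) tan(+1.600°) = 0.0040, h₀ = 1.5668 rad.
Bracket: h₀ sin ϕ sin δ + cos ϕ cos δ sin h₀ = 1.5668×-0.14263×0.02792 + 0.98978×0.99961×0.99999 = -0.006239 + 0.989384 = 0.983145.
Q̄ = (S_0/π) × [bracket] = (589/π) × 0.983145 = 184.32 W/m².
— Configuration B (ϕ=+30.2°):
cos h₀ = −tan(+30.2°) tan(+1.600°) = -0.0163, h₀ = 1.5871 rad.
Bracket: h₀ sin ϕ sin δ + cos ϕ cos δ sin h₀ = 1.5871×0.50302×0.02792 + 0.86427×0.99961×0.99987 = 0.022290 + 0.863821 = 0.886111.
Q̄ = (S_0/π) × [bracket] = (589/π) × 0.886111 = 166.13 W/m².
Ratio Q̄_A / Q̄_B = 184.32 / 166.13 = 1.109.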